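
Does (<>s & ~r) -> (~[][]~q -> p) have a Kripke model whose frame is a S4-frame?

Satisfiable

1. (<>s & ~r) -> (~[][]~q -> p), u
2. ~[][]~q -> p, u
3. p, u
Accessibility: uRu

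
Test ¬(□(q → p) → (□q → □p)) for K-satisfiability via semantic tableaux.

Unsatisfiable

1. ¬(□(q → p) → (□q → □p)), 0
2. □(q → p), 0
3. ¬(□q → □p), 0
4. □q, 0
5. ¬□p, 0
6. ¬p, 1
7. q → p, 1
8. q, 1
9. p, 1
Accessibility: 0R1
Branch closes: p and ¬p both at 1.
(One branch shown.) All branches close.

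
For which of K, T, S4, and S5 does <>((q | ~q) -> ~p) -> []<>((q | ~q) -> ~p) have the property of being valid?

S4-tableau for the negation ~(<>((q | ~q) -> ~p) -> []<>((q | ~q) -> ~p)):
1. ~(<>((q | ~q) -> ~p) -> []<>((q | ~q) -> ~p)), 0
2. <>((q | ~q) -> ~p), 0   [~->-rule on 1]
3. ~[]<>((q | ~q) -> ~p), 0   [~->-rule on 1]
4. (q | ~q) -> ~p, 1   [<>-rule on 2: fresh world 1, 0R1]
5. ~p, 1   [->-rule on 4 (branches; this branch)]
6. ~<>((q | ~q) -> ~p), 2   [~[]-rule on 3: fresh world 2, 0R2]
7. ~((q | ~q) -> ~p), 2   [~<>-rule on 6 via 2R2]
8. q | ~q, 2   [~->-rule on 7]
9. p, 2   [~->-rule on 7]
10. ~q, 2   [|-rule on 8 (branches; this branch)]
Accessibility: 0R0, 0R1, 0R2, 1R1, 2R2
Complete open branch: countermodel on an S4-frame, so not valid in S4, nor in K, T (the same frame is also a K-frame and a T-frame).
S5-tableau for the negation ~(<>((q | ~q) -> ~p) -> []<>((q | ~q) -> ~p)):
1. ~(<>((q | ~q) -> ~p) -> []<>((q | ~q) -> ~p)), 0
2. <>((q | ~q) -> ~p), 0   [~->-rule on 1]
3. ~[]<>((q | ~q) -> ~p), 0   [~->-rule on 1]
4. (q | ~q) -> ~p, 1   [<>-rule on 2: fresh world 1, 0R1]
5. ~p, 1   [->-rule on 4 (branches; this branch)]
6. ~<>((q | ~q) -> ~p), 2   [~[]-rule on 3: fresh world 2, 0R2]
7. ~((q | ~q) -> ~p), 0   [~<>-rule on 6 via 2R0]
8. q | ~q, 0   [~->-rule on 7]
9. p, 0   [~->-rule on 7]
10. ~((q | ~q) -> ~p), 1   [~<>-rule on 6 via 2R1]
11. q | ~q, 1   [~->-rule on 10]
12. p, 1   [~->-rule on 10]
Accessibility: 0R0, 0R1, 0R2, 1R0, 1R1, 1R2, 2R0, 2R1, 2R2
Branch closes: p and ~p both at 1.
Every branch closes (one shown): valid in S5.

S5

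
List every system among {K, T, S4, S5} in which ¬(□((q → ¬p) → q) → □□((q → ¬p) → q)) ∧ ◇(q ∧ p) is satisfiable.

K, T

T-tableau for the formula:
1. ¬(□((q → ¬p) → q) → □□((q → ¬p) → q)) ∧ ◇(q ∧ p), w0
2. ¬(□((q → ¬p) → q) → □□((q → ¬p) → q)), w0   [∧-rule on 1]
3. ◇(q ∧ p), w0   [∧-rule on 1]
4. □((q → ¬p) → q), w0   [¬→-rule on 2]
5. ¬□□((q → ¬p) → q), w0   [¬→-rule on 2]
6. (q → ¬p) → q, w0   [□-rule on 4 via w0Rw0]
7. q, w0   [→-rule on 6 (branches; this branch)]
8. q ∧ p, w1   [◇-rule on 3: fresh world w1, w0Rw1]
9. q, w1   [∧-rule on 8]
10. p, w1   [∧-rule on 8]
11. (q → ¬p) → q, w1   [□-rule on 4 via w0Rw1]
12. ¬□((q → ¬p) → q), w2   [¬□-rule on 5: fresh world w2, w0Rw2]
13. (q → ¬p) → q, w2   [□-rule on 4 via w0Rw2]
14. q, w2   [→-rule on 13 (branches; this branch)]
15. ¬((q → ¬p) → q), w3   [¬□-rule on 12: fresh world w3, w2Rw3]
16. q → ¬p, w3   [¬→-rule on 15]
17. ¬q, w3   [¬→-rule on 15]
18. ¬p, w3   [→-rule on 16 (branches; this branch)]
Accessibility: w0Rw0, w0Rw1, w0Rw2, w1Rw1, w2Rw2, w2Rw3, w3Rw3
Complete open branch: satisfiable in T, hence also in K (this T-model is also a K-model).
S4-tableau for the formula:
1. ¬(□((q → ¬p) → q) → □□((q → ¬p) → q)) ∧ ◇(q ∧ p), w0
2. ¬(□((q → ¬p) → q) → □□((q → ¬p) → q)), w0   [∧-rule on 1]
3. ◇(q ∧ p), w0   [∧-rule on 1]
4. □((q → ¬p) → q), w0   [¬→-rule on 2]
5. ¬□□((q → ¬p) → q), w0   [¬→-rule on 2]
6. (q → ¬p) → q, w0   [□-rule on 4 via w0Rw0]
7. ¬(q → ¬p), w0   [→-rule on 6 (branches; this branch)]
8. q, w0   [¬→-rule on 7]
9. p, w0   [¬→-rule on 7]
10. q ∧ p, w1   [◇-rule on 3: fresh world w1, w0Rw1]
11. q, w1   [∧-rule on 10]
12. p, w1   [∧-rule on 10]
13. (q → ¬p) → q, w1   [□-rule on 4 via w0Rw1]
14. ¬(q → ¬p), w1   [→-rule on 13 (branches; this branch)]
15. ¬□((q → ¬p) → q), w2   [¬□-rule on 5: fresh world w2, w0Rw2]
16. (q → ¬p) → q, w2   [□-rule on 4 via w0Rw2]
17. ¬(q → ¬p), w2   [→-rule on 16 (branches; this branch)]
18. q, w2   [¬→-rule on 17]
19. p, w2   [¬→-rule on 17]
20. ¬((q → ¬p) → q), w3   [¬□-rule on 15: fresh world w3, w2Rw3]
21. q → ¬p, w3   [¬→-rule on 20]
22. ¬q, w3   [¬→-rule on 20]
23. (q → ¬p) → q, w3   [□-rule on 4 via w0Rw3]
24. ¬p, w3   [→-rule on 21 (branches; this branch)]
25. ¬(q → ¬p), w3   [→-rule on 23 (branches; this branch)]
26. q, w3   [¬→-rule on 25]
27. p, w3   [¬→-rule on 25]
Accessibility: w0Rw0, w0Rw1, w0Rw2, w0Rw3, w1Rw1, w2Rw2, w2Rw3, w3Rw3
Branch closes: q and ¬q both at w3.
Every branch closes (one shown): unsatisfiable in S4, hence also in S5 (every S5-frame is an S4-frame).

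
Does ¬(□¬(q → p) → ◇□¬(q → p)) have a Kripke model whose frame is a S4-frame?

Unsatisfiable

1. ¬(□¬(q → p) → ◇□¬(q → p)), w0
2. □¬(q → p), w0   [¬→-rule on 1]
3. ¬◇□¬(q → p), w0   [¬→-rule on 1]
4. ¬(q → p), w0   [□-rule on 2 via w0Rw0]
5. q, w0   [¬→-rule on 4]
6. ¬p, w0   [¬→-rule on 4]
7. ¬□¬(q → p), w0   [¬◇-rule on 3 via w0Rw0]
8. q → p, w1   [¬□-rule on 7: fresh world w1, w0Rw1]
9. ¬(q → p), w1   [□-rule on 2 via w0Rw1]
10. q, w1   [¬→-rule on 9]
11. ¬p, w1   [¬→-rule on 9]
12. ¬□¬(q → p), w1   [¬◇-rule on 3 via w0Rw1]
13. p, w1   [→-rule on 8 (branches; this branch)]
Accessibility: w0Rw0, w0Rw1, w1Rw1
Branch closes: p and ¬p both at w1.
All branches of the tableau close; one closing branch shown above.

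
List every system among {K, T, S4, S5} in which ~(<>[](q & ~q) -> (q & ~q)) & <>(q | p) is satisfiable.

K-tableau for the formula:
1. ~(<>[](q & ~q) -> (q & ~q)) & <>(q | p), 0
2. ~(<>[](q & ~q) -> (q & ~q)), 0
3. <>(q | p), 0
4. <>[](q & ~q), 0
5. ~(q & ~q), 0
6. q, 0
7. q | p, 1
8. p, 1
9. [](q & ~q), 2
Accessibility: 0R1, 0R2
Complete open branch: satisfiable in K.
T-tableau for the formula:
1. ~(<>[](q & ~q) -> (q & ~q)) & <>(q | p), 0
2. ~(<>[](q & ~q) -> (q & ~q)), 0
3. <>(q | p), 0
4. <>[](q & ~q), 0
5. ~(q & ~q), 0
6. q, 0
7. q | p, 1
8. p, 1
9. [](q & ~q), 2
10. q & ~q, 2
11. q, 2
12. ~q, 2
Accessibility: 0R0, 0R1, 0R2, 1R1, 2R2
Branch closes: q and ~q both at 2.
Every branch closes (one shown): unsatisfiable in T, hence also in S4, S5 (every S4/S5-frame is a T-frame).

K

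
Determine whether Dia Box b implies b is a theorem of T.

Tableau for the negation not (Dia Box b implies b):
1. not (Dia Box b implies b), w0
2. Dia Box b, w0
3. not b, w0
4. Box b, w1
5. b, w1
Accessibility: w0Rw0, w0Rw1, w1Rw1
The negation has an open branch (countermodel exists).

No, not valid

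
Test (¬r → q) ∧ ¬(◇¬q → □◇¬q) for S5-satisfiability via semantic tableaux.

Unsatisfiable

1. (¬r → q) ∧ ¬(◇¬q → □◇¬q), 0
2. ¬r → q, 0
3. ¬(◇¬q → □◇¬q), 0
4. ◇¬q, 0
5. ¬□◇¬q, 0
6. r, 0
7. ¬q, 1
8. ¬◇¬q, 2
9. q, 0
10. q, 1
Accessibility: 0R0, 0R1, 0R2, 1R0, 1R1, 1R2, 2R0, 2R1, 2R2
Branch closes: q and ¬q both at 1.
Every branch closes; the branch above is one of them.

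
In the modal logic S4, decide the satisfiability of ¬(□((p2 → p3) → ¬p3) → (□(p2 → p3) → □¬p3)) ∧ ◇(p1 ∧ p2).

No, unsatisfiable

1. ¬(□((p2 → p3) → ¬p3) → (□(p2 → p3) → □¬p3)) ∧ ◇(p1 ∧ p2), w0
2. ¬(□((p2 → p3) → ¬p3) → (□(p2 → p3) → □¬p3)), w0
3. ◇(p1 ∧ p2), w0
4. □((p2 → p3) → ¬p3), w0
5. ¬(□(p2 → p3) → □¬p3), w0
6. □(p2 → p3), w0
7. ¬□¬p3, w0
8. (p2 → p3) → ¬p3, w0
9. p2 → p3, w0
10. ¬p3, w0
11. ¬p2, w0
12. p1 ∧ p2, w1
13. p1, w1
14. p2, w1
15. (p2 → p3) → ¬p3, w1
16. p2 → p3, w1
17. ¬(p2 → p3), w1
18. ¬p3, w1
19. p3, w1
Accessibility: w0Rw0, w0Rw1, w1Rw1
Branch closes: p3 and ¬p3 both at w1.
Every branch closes; the branch above is one of them.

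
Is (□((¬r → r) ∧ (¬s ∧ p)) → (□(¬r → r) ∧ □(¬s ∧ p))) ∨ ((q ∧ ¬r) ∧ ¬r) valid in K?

Yes, valid

Tableau for the negation ¬((□((¬r → r) ∧ (¬s ∧ p)) → (□(¬r → r) ∧ □(¬s ∧ p))) ∨ ((q ∧ ¬r) ∧ ¬r)):
1. ¬((□((¬r → r) ∧ (¬s ∧ p)) → (□(¬r → r) ∧ □(¬s ∧ p))) ∨ ((q ∧ ¬r) ∧ ¬r)), w0
2. ¬(□((¬r → r) ∧ (¬s ∧ p)) → (□(¬r → r) ∧ □(¬s ∧ p))), w0
3. ¬((q ∧ ¬r) ∧ ¬r), w0
4. □((¬r → r) ∧ (¬s ∧ p)), w0
5. ¬(□(¬r → r) ∧ □(¬s ∧ p)), w0
6. ¬(q ∧ ¬r), w0
7. ¬□(¬r → r), w0
8. r, w0
9. ¬(¬r → r), w1
10. ¬r, w1
11. (¬r → r) ∧ (¬s ∧ p), w1
12. ¬r → r, w1
13. ¬s ∧ p, w1
14. ¬s, w1
15. p, w1
16. r, w1
Accessibility: w0Rw1
Branch closes: r and ¬r both at w1.
All branches of the negation close; one closing branch shown above.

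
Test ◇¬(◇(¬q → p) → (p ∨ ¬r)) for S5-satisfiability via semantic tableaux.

1. ◇¬(◇(¬q → p) → (p ∨ ¬r)), w0
2. ¬(◇(¬q → p) → (p ∨ ¬r)), w1   [◇-rule on 1: fresh world w1, w0Rw1]
3. ◇(¬q → p), w1   [¬→-rule on 2]
4. ¬(p ∨ ¬r), w1   [¬→-rule on 2]
5. ¬p, w1   [¬∨-rule on 4]
6. r, w1   [¬∨-rule on 4]
7. ¬q → p, w2   [◇-rule on 3: fresh world w2, w1Rw2]
8. p, w2   [→-rule on 7 (branches; this branch)]
Accessibility: w0Rw0, w0Rw1, w0Rw2, w1Rw0, w1Rw1, w1Rw2, w2Rw0, w2Rw1, w2Rw2

Satisfiable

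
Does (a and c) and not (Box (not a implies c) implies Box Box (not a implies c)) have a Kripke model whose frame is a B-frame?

Satisfiable (open branch found)

1. (a and c) and not (Box (not a implies c) implies Box Box (not a implies c)), 0
2. a and c, 0
3. not (Box (not a implies c) implies Box Box (not a implies c)), 0
4. a, 0
5. c, 0
6. Box (not a implies c), 0
7. not Box Box (not a implies c), 0
8. not a implies c, 0
9. not Box (not a implies c), 1
10. not a implies c, 1
11. c, 1
12. not (not a implies c), 2
13. not a, 2
14. not c, 2
Accessibility: 0R0, 0R1, 1R0, 1R1, 1R2, 2R1, 2R2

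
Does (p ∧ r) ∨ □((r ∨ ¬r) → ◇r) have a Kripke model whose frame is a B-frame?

1. (p ∧ r) ∨ □((r ∨ ¬r) → ◇r), 0
2. □((r ∨ ¬r) → ◇r), 0
3. (r ∨ ¬r) → ◇r, 0
4. ◇r, 0
5. r, 1
6. (r ∨ ¬r) → ◇r, 1
7. ◇r, 1
8. r, 2
Accessibility: 0R0, 0R1, 1R0, 1R1, 1R2, 2R1, 2R2

Yes, satisfiable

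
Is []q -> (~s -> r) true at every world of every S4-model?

No, not valid

Tableau for the negation ~([]q -> (~s -> r)):
1. ~([]q -> (~s -> r)), w0
2. []q, w0
3. ~(~s -> r), w0
4. ~s, w0
5. ~r, w0
6. q, w0
Accessibility: w0Rw0
The negation has an open branch (countermodel exists).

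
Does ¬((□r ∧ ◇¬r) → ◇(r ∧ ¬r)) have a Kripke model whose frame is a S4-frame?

Unsatisfiable

1. ¬((□r ∧ ◇¬r) → ◇(r ∧ ¬r)), w0
2. □r ∧ ◇¬r, w0
3. ¬◇(r ∧ ¬r), w0
4. □r, w0
5. ◇¬r, w0
6. ¬(r ∧ ¬r), w0
7. r, w0
8. ¬r, w1
9. ¬(r ∧ ¬r), w1
10. r, w1
Accessibility: w0Rw0, w0Rw1, w1Rw1
Branch closes: r and ¬r both at w1.
All branches of the tableau close; one closing branch shown above.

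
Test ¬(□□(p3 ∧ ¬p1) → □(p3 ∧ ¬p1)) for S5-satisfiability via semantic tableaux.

1. ¬(□□(p3 ∧ ¬p1) → □(p3 ∧ ¬p1)), w0
2. □□(p3 ∧ ¬p1), w0   [¬→-rule on 1]
3. ¬□(p3 ∧ ¬p1), w0   [¬→-rule on 1]
4. □(p3 ∧ ¬p1), w0   [□-rule on 2 via w0Rw0]
5. p3 ∧ ¬p1, w0   [□-rule on 4 via w0Rw0]
6. p3, w0   [∧-rule on 5]
7. ¬p1, w0   [∧-rule on 5]
8. ¬(p3 ∧ ¬p1), w1   [¬□-rule on 3: fresh world w1, w0Rw1]
9. □(p3 ∧ ¬p1), w1   [□-rule on 2 via w0Rw1]
10. p3 ∧ ¬p1, w1   [□-rule on 4 via w0Rw1]
11. p3, w1   [∧-rule on 10]
12. ¬p1, w1   [∧-rule on 10]
13. p1, w1   [¬∧-rule on 8 (branches; this branch)]
Accessibility: w0Rw0, w0Rw1, w1Rw0, w1Rw1
Branch closes: p1 and ¬p1 both at w1.
All branches of the tableau close; one closing branch shown above.

Unsatisfiable (every branch closes)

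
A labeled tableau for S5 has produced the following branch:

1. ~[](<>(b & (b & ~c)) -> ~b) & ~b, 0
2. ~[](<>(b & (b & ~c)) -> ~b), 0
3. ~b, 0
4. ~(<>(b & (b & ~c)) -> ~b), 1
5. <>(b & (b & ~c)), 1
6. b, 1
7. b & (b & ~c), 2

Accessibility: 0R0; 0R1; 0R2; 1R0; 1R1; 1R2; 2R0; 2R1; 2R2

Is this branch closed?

Open

No atom appears with both signs at the same world.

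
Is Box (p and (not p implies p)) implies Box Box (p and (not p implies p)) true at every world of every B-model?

Tableau for the negation not (Box (p and (not p implies p)) implies Box Box (p and (not p implies p))):
1. not (Box (p and (not p implies p)) implies Box Box (p and (not p implies p))), 0
2. Box (p and (not p implies p)), 0
3. not Box Box (p and (not p implies p)), 0
4. p and (not p implies p), 0
5. p, 0
6. not p implies p, 0
7. not Box (p and (not p implies p)), 1
8. p and (not p implies p), 1
9. p, 1
10. not p implies p, 1
11. not (p and (not p implies p)), 2
12. not (not p implies p), 2
13. not p, 2
Accessibility: 0R0, 0R1, 1R0, 1R1, 1R2, 2R1, 2R2
The negation has an open branch (countermodel exists).

No, not valid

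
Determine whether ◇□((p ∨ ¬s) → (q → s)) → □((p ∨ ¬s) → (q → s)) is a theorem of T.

Tableau for the negation ¬(◇□((p ∨ ¬s) → (q → s)) → □((p ∨ ¬s) → (q → s))):
1. ¬(◇□((p ∨ ¬s) → (q → s)) → □((p ∨ ¬s) → (q → s))), u
2. ◇□((p ∨ ¬s) → (q → s)), u
3. ¬□((p ∨ ¬s) → (q → s)), u
4. □((p ∨ ¬s) → (q → s)), v
5. (p ∨ ¬s) → (q → s), v
6. q → s, v
7. s, v
8. ¬((p ∨ ¬s) → (q → s)), w
9. p ∨ ¬s, w
10. ¬(q → s), w
11. q, w
12. ¬s, w
Accessibility: uRu, uRv, uRw, vRv, wRw
The negation has an open branch (countermodel exists).

Not valid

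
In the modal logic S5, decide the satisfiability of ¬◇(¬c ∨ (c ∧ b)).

1. ¬◇(¬c ∨ (c ∧ b)), 0
2. ¬(¬c ∨ (c ∧ b)), 0
3. c, 0
4. ¬(c ∧ b), 0
5. ¬b, 0
Accessibility: 0R0

Satisfiable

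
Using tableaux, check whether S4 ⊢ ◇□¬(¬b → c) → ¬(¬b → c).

Tableau for the negation ¬(◇□¬(¬b → c) → ¬(¬b → c)):
1. ¬(◇□¬(¬b → c) → ¬(¬b → c)), u
2. ◇□¬(¬b → c), u
3. ¬b → c, u
4. c, u
5. □¬(¬b → c), v
6. ¬(¬b → c), v
7. ¬b, v
8. ¬c, v
Accessibility: uRu, uRv, vRv
The negation has an open branch (countermodel exists).

No, not valid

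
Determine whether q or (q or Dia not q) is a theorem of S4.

Tableau for the negation not (q or (q or Dia not q)):
1. not (q or (q or Dia not q)), 0
2. not q, 0   [neg-or-rule on 1]
3. not (q or Dia not q), 0   [neg-or-rule on 1]
4. not Dia not q, 0   [neg-or-rule on 3]
5. q, 0   [neg-Dia-rule on 4 via 0R0]
Accessibility: 0R0
Branch closes: q and not q both at 0.
All branches of the negation close; one closing branch shown above.

Valid in S4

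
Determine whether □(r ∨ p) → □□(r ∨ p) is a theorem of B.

Not valid

Tableau for the negation ¬(□(r ∨ p) → □□(r ∨ p)):
1. ¬(□(r ∨ p) → □□(r ∨ p)), 0
2. □(r ∨ p), 0
3. ¬□□(r ∨ p), 0
4. r ∨ p, 0
5. p, 0
6. ¬□(r ∨ p), 1
7. r ∨ p, 1
8. p, 1
9. ¬(r ∨ p), 2
10. ¬r, 2
11. ¬p, 2
Accessibility: 0R0, 0R1, 1R0, 1R1, 1R2, 2R1, 2R2
The negation has an open branch (countermodel exists).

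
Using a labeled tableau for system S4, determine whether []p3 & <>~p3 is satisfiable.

Unsatisfiable

1. []p3 & <>~p3, 0
2. []p3, 0   [&-rule on 1]
3. <>~p3, 0   [&-rule on 1]
4. p3, 0   [[]-rule on 2 via 0R0]
5. ~p3, 1   [<>-rule on 3: fresh world 1, 0R1]
6. p3, 1   [[]-rule on 2 via 0R1]
Accessibility: 0R0, 0R1, 1R1
Branch closes: p3 and ~p3 both at 1.
Every branch closes; the branch above is one of them.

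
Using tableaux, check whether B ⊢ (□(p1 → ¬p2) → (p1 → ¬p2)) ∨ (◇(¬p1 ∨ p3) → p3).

Tableau for the negation ¬((□(p1 → ¬p2) → (p1 → ¬p2)) ∨ (◇(¬p1 ∨ p3) → p3)):
1. ¬((□(p1 → ¬p2) → (p1 → ¬p2)) ∨ (◇(¬p1 ∨ p3) → p3)), 0
2. ¬(□(p1 → ¬p2) → (p1 → ¬p2)), 0
3. ¬(◇(¬p1 ∨ p3) → p3), 0
4. □(p1 → ¬p2), 0
5. ¬(p1 → ¬p2), 0
6. ◇(¬p1 ∨ p3), 0
7. ¬p3, 0
8. p1, 0
9. p2, 0
10. p1 → ¬p2, 0
11. ¬p2, 0
Accessibility: 0R0
Branch closes: p2 and ¬p2 both at 0.
All branches of the negation close; one closing branch shown above.

Valid in B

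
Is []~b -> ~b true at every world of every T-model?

Valid in T

Tableau for the negation ~([]~b -> ~b):
1. ~([]~b -> ~b), u
2. []~b, u
3. b, u
4. ~b, u
Accessibility: uRu
Branch closes: b and ~b both at u.
All branches of the negation close; one closing branch shown above.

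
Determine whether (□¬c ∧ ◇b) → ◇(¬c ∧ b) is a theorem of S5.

Tableau for the negation ¬((□¬c ∧ ◇b) → ◇(¬c ∧ b)):
1. ¬((□¬c ∧ ◇b) → ◇(¬c ∧ b)), w0
2. □¬c ∧ ◇b, w0
3. ¬◇(¬c ∧ b), w0
4. □¬c, w0
5. ◇b, w0
6. ¬(¬c ∧ b), w0
7. ¬c, w0
8. ¬b, w0
9. b, w1
10. ¬(¬c ∧ b), w1
11. ¬c, w1
12. ¬b, w1
Accessibility: w0Rw0, w0Rw1, w1Rw0, w1Rw1
Branch closes: b and ¬b both at w1.
All branches of the negation close; one closing branch shown above.

Valid in S5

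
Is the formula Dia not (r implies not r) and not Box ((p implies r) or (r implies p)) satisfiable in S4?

1. Dia not (r implies not r) and not Box ((p implies r) or (r implies p)), 0
2. Dia not (r implies not r), 0
3. not Box ((p implies r) or (r implies p)), 0
4. not (r implies not r), 1
5. r, 1
6. not ((p implies r) or (r implies p)), 2
7. not (p implies r), 2
8. not (r implies p), 2
9. p, 2
10. not r, 2
11. r, 2
12. not p, 2
Accessibility: 0R0, 0R1, 0R2, 1R1, 2R2
Branch closes: r and not r both at 2.
Every branch closes; the branch above is one of them.

Unsatisfiable (every branch closes)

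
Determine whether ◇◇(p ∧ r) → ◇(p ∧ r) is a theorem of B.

Invalid (countermodel exists)

Tableau for the negation ¬(◇◇(p ∧ r) → ◇(p ∧ r)):
1. ¬(◇◇(p ∧ r) → ◇(p ∧ r)), u
2. ◇◇(p ∧ r), u   [¬→-rule on 1]
3. ¬◇(p ∧ r), u   [¬→-rule on 1]
4. ¬(p ∧ r), u   [¬◇-rule on 3 via uRu]
5. ¬r, u   [¬∧-rule on 4 (branches; this branch)]
6. ◇(p ∧ r), v   [◇-rule on 2: fresh world v, uRv]
7. ¬(p ∧ r), v   [¬◇-rule on 3 via uRv]
8. ¬r, v   [¬∧-rule on 7 (branches; this branch)]
9. p ∧ r, w   [◇-rule on 6: fresh world w, vRw]
10. p, w   [∧-rule on 9]
11. r, w   [∧-rule on 9]
Accessibility: uRu, uRv, vRu, vRv, vRw, wRv, wRw
The negation has an open branch (countermodel exists).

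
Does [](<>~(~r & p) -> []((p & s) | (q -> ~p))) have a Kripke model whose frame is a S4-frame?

Satisfiable

1. [](<>~(~r & p) -> []((p & s) | (q -> ~p))), w0
2. <>~(~r & p) -> []((p & s) | (q -> ~p)), w0
3. []((p & s) | (q -> ~p)), w0
4. (p & s) | (q -> ~p), w0
5. q -> ~p, w0
6. ~p, w0
Accessibility: w0Rw0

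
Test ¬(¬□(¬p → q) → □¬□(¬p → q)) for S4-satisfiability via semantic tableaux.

1. ¬(¬□(¬p → q) → □¬□(¬p → q)), 0
2. ¬□(¬p → q), 0
3. ¬□¬□(¬p → q), 0
4. ¬(¬p → q), 1
5. ¬p, 1
6. ¬q, 1
7. □(¬p → q), 2
8. ¬p → q, 2
9. q, 2
Accessibility: 0R0, 0R1, 0R2, 1R1, 2R2

Satisfiable (open branch found)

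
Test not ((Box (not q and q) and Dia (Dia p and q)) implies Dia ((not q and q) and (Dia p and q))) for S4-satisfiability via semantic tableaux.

No, unsatisfiable

1. not ((Box (not q and q) and Dia (Dia p and q)) implies Dia ((not q and q) and (Dia p and q))), 0
2. Box (not q and q) and Dia (Dia p and q), 0
3. not Dia ((not q and q) and (Dia p and q)), 0
4. Box (not q and q), 0
5. Dia (Dia p and q), 0
6. not ((not q and q) and (Dia p and q)), 0
7. not q and q, 0
8. not q, 0
9. q, 0
Accessibility: 0R0
Branch closes: q and not q both at 0.
Every branch closes; the branch above is one of them.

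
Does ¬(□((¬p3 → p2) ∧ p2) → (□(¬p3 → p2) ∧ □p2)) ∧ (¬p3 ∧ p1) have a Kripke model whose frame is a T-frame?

1. ¬(□((¬p3 → p2) ∧ p2) → (□(¬p3 → p2) ∧ □p2)) ∧ (¬p3 ∧ p1), 0
2. ¬(□((¬p3 → p2) ∧ p2) → (□(¬p3 → p2) ∧ □p2)), 0
3. ¬p3 ∧ p1, 0
4. □((¬p3 → p2) ∧ p2), 0
5. ¬(□(¬p3 → p2) ∧ □p2), 0
6. ¬p3, 0
7. p1, 0
8. (¬p3 → p2) ∧ p2, 0
9. ¬p3 → p2, 0
10. p2, 0
11. ¬□(¬p3 → p2), 0
12. ¬(¬p3 → p2), 1
13. ¬p3, 1
14. ¬p2, 1
15. (¬p3 → p2) ∧ p2, 1
16. ¬p3 → p2, 1
17. p2, 1
Accessibility: 0R0, 0R1, 1R1
Branch closes: p2 and ¬p2 both at 1.
(One branch shown.) All branches close.

Unsatisfiable (every branch closes)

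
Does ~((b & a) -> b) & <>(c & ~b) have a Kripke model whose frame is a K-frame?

No, unsatisfiable

1. ~((b & a) -> b) & <>(c & ~b), 0
2. ~((b & a) -> b), 0   [&-rule on 1]
3. <>(c & ~b), 0   [&-rule on 1]
4. b & a, 0   [~->-rule on 2]
5. ~b, 0   [~->-rule on 2]
6. b, 0   [&-rule on 4]
7. a, 0   [&-rule on 4]
Branch closes: b and ~b both at 0.
Every branch closes; the branch above is one of them.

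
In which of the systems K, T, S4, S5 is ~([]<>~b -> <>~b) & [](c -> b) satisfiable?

T-tableau for the formula:
1. ~([]<>~b -> <>~b) & [](c -> b), 0
2. ~([]<>~b -> <>~b), 0
3. [](c -> b), 0
4. []<>~b, 0
5. ~<>~b, 0
6. c -> b, 0
7. <>~b, 0
8. b, 0
9. ~b, 1
10. c -> b, 1
11. <>~b, 1
12. b, 1
Accessibility: 0R0, 0R1, 1R1
Branch closes: b and ~b both at 1.
Every branch closes (one shown): unsatisfiable in T, hence also in S4, S5 (every S4/S5-frame is a T-frame).
K-tableau for the formula:
1. ~([]<>~b -> <>~b) & [](c -> b), 0
2. ~([]<>~b -> <>~b), 0
3. [](c -> b), 0
4. []<>~b, 0
5. ~<>~b, 0
Complete open branch: satisfiable in K.

K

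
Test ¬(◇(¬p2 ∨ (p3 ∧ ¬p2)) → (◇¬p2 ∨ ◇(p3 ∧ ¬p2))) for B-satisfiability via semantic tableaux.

No, unsatisfiable

1. ¬(◇(¬p2 ∨ (p3 ∧ ¬p2)) → (◇¬p2 ∨ ◇(p3 ∧ ¬p2))), w0
2. ◇(¬p2 ∨ (p3 ∧ ¬p2)), w0
3. ¬(◇¬p2 ∨ ◇(p3 ∧ ¬p2)), w0
4. ¬◇¬p2, w0
5. ¬◇(p3 ∧ ¬p2), w0
6. p2, w0
7. ¬(p3 ∧ ¬p2), w0
8. ¬p2 ∨ (p3 ∧ ¬p2), w1
9. p2, w1
10. ¬(p3 ∧ ¬p2), w1
11. p3 ∧ ¬p2, w1
12. p3, w1
13. ¬p2, w1
Accessibility: w0Rw0, w0Rw1, w1Rw0, w1Rw1
Branch closes: p2 and ¬p2 both at w1.
All branches of the tableau close; one closing branch shown above.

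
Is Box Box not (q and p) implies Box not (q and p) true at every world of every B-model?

Valid

Tableau for the negation not (Box Box not (q and p) implies Box not (q and p)):
1. not (Box Box not (q and p) implies Box not (q and p)), w0
2. Box Box not (q and p), w0   [neg-implies-rule on 1]
3. not Box not (q and p), w0   [neg-implies-rule on 1]
4. Box not (q and p), w0   [Box-rule on 2 via w0Rw0]
5. not (q and p), w0   [Box-rule on 4 via w0Rw0]
6. not p, w0   [neg-and-rule on 5 (branches; this branch)]
7. q and p, w1   [neg-Box-rule on 3: fresh world w1, w0Rw1]
8. q, w1   [and-rule on 7]
9. p, w1   [and-rule on 7]
10. Box not (q and p), w1   [Box-rule on 2 via w0Rw1]
11. not (q and p), w1   [Box-rule on 4 via w0Rw1]
12. not p, w1   [neg-and-rule on 11 (branches; this branch)]
Accessibility: w0Rw0, w0Rw1, w1Rw0, w1Rw1
Branch closes: p and not p both at w1.
All branches of the negation close; one closing branch shown above.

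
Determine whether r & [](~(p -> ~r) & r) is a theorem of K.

Invalid (countermodel exists)

Tableau for the negation ~(r & [](~(p -> ~r) & r)):
1. ~(r & [](~(p -> ~r) & r)), u
2. ~[](~(p -> ~r) & r), u
3. ~(~(p -> ~r) & r), v
4. ~r, v
Accessibility: uRv
The negation has an open branch (countermodel exists).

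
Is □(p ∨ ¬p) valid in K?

Tableau for the negation ¬□(p ∨ ¬p):
1. ¬□(p ∨ ¬p), u
2. ¬(p ∨ ¬p), v
3. ¬p, v
4. p, v
Accessibility: uRv
Branch closes: p and ¬p both at v.
All branches of the negation close; one closing branch shown above.

Valid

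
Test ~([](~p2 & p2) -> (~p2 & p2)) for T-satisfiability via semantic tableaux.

Unsatisfiable (every branch closes)

1. ~([](~p2 & p2) -> (~p2 & p2)), w0
2. [](~p2 & p2), w0
3. ~(~p2 & p2), w0
4. ~p2 & p2, w0
5. ~p2, w0
6. p2, w0
Accessibility: w0Rw0
Branch closes: p2 and ~p2 both at w0.
All branches of the tableau close; one closing branch shown above.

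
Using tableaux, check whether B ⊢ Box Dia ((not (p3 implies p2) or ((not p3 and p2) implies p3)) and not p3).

Tableau for the negation not Box Dia ((not (p3 implies p2) or ((not p3 and p2) implies p3)) and not p3):
1. not Box Dia ((not (p3 implies p2) or ((not p3 and p2) implies p3)) and not p3), 0
2. not Dia ((not (p3 implies p2) or ((not p3 and p2) implies p3)) and not p3), 1   [neg-Box-rule on 1: fresh world 1, 0R1]
3. not ((not (p3 implies p2) or ((not p3 and p2) implies p3)) and not p3), 0   [neg-Dia-rule on 2 via 1R0]
4. not ((not (p3 implies p2) or ((not p3 and p2) implies p3)) and not p3), 1   [neg-Dia-rule on 2 via 1R1]
5. p3, 0   [neg-and-rule on 3 (branches; this branch)]
6. p3, 1   [neg-and-rule on 4 (branches; this branch)]
Accessibility: 0R0, 0R1, 1R0, 1R1
The negation has an open branch (countermodel exists).

No, not valid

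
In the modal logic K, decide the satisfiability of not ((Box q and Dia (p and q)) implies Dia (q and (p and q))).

1. not ((Box q and Dia (p and q)) implies Dia (q and (p and q))), 0
2. Box q and Dia (p and q), 0   [neg-implies-rule on 1]
3. not Dia (q and (p and q)), 0   [neg-implies-rule on 1]
4. Box q, 0   [and-rule on 2]
5. Dia (p and q), 0   [and-rule on 2]
6. p and q, 1   [Dia-rule on 5: fresh world 1, 0R1]
7. p, 1   [and-rule on 6]
8. q, 1   [and-rule on 6]
9. not (q and (p and q)), 1   [neg-Dia-rule on 3 via 0R1]
10. not (p and q), 1   [neg-and-rule on 9 (branches; this branch)]
11. not q, 1   [neg-and-rule on 10 (branches; this branch)]
Accessibility: 0R1
Branch closes: q and not q both at 1.
All branches of the tableau close; one closing branch shown above.

Unsatisfiable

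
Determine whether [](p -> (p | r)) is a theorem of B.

Valid in B

Tableau for the negation ~[](p -> (p | r)):
1. ~[](p -> (p | r)), w0
2. ~(p -> (p | r)), w1   [~[]-rule on 1: fresh world w1, w0Rw1]
3. p, w1   [~->-rule on 2]
4. ~(p | r), w1   [~->-rule on 2]
5. ~p, w1   [~|-rule on 4]
6. ~r, w1   [~|-rule on 4]
Accessibility: w0Rw0, w0Rw1, w1Rw0, w1Rw1
Branch closes: p and ~p both at w1.
All branches of the negation close; one closing branch shown above.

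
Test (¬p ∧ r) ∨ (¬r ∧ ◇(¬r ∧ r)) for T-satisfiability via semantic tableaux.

Yes, satisfiable

1. (¬p ∧ r) ∨ (¬r ∧ ◇(¬r ∧ r)), 0
2. ¬p ∧ r, 0
3. ¬p, 0
4. r, 0
Accessibility: 0R0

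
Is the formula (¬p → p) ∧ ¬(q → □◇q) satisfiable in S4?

1. (¬p → p) ∧ ¬(q → □◇q), w0
2. ¬p → p, w0   [∧-rule on 1]
3. ¬(q → □◇q), w0   [∧-rule on 1]
4. q, w0   [¬→-rule on 3]
5. ¬□◇q, w0   [¬→-rule on 3]
6. p, w0   [→-rule on 2 (branches; this branch)]
7. ¬◇q, w1   [¬□-rule on 5: fresh world w1, w0Rw1]
8. ¬q, w1   [¬◇-rule on 7 via w1Rw1]
Accessibility: w0Rw0, w0Rw1, w1Rw1

Yes, satisfiable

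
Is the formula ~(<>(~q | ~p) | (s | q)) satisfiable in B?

1. ~(<>(~q | ~p) | (s | q)), u
2. ~<>(~q | ~p), u   [~|-rule on 1]
3. ~(s | q), u   [~|-rule on 1]
4. ~s, u   [~|-rule on 3]
5. ~q, u   [~|-rule on 3]
6. ~(~q | ~p), u   [~<>-rule on 2 via uRu]
7. q, u   [~|-rule on 6]
8. p, u   [~|-rule on 6]
Accessibility: uRu
Branch closes: q and ~q both at u.
Every branch closes; the branch above is one of them.

Unsatisfiable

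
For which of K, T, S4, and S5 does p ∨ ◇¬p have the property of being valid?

T-tableau for the negation ¬(p ∨ ◇¬p):
1. ¬(p ∨ ◇¬p), 0
2. ¬p, 0   [¬∨-rule on 1]
3. ¬◇¬p, 0   [¬∨-rule on 1]
4. p, 0   [¬◇-rule on 3 via 0R0]
Accessibility: 0R0
Branch closes: p and ¬p both at 0.
Every branch closes (one shown): valid in T, hence also in S4, S5 (every theorem of T is a theorem of S4 and S5).
K-tableau for the negation ¬(p ∨ ◇¬p):
1. ¬(p ∨ ◇¬p), 0
2. ¬p, 0   [¬∨-rule on 1]
3. ¬◇¬p, 0   [¬∨-rule on 1]
Complete open branch: countermodel on a K-frame, so not valid in K.

T, S4, S5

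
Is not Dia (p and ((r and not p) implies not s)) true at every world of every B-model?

Tableau for the negation Dia (p and ((r and not p) implies not s)):
1. Dia (p and ((r and not p) implies not s)), u
2. p and ((r and not p) implies not s), v   [Dia-rule on 1: fresh world v, uRv]
3. p, v   [and-rule on 2]
4. (r and not p) implies not s, v   [and-rule on 2]
5. not s, v   [implies-rule on 4 (branches; this branch)]
Accessibility: uRu, uRv, vRu, vRv
The negation has an open branch (countermodel exists).

No, not valid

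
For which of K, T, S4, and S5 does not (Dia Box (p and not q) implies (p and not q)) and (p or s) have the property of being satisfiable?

K, T, S4

S4-tableau for the formula:
1. not (Dia Box (p and not q) implies (p and not q)) and (p or s), u
2. not (Dia Box (p and not q) implies (p and not q)), u   [and-rule on 1]
3. p or s, u   [and-rule on 1]
4. Dia Box (p and not q), u   [neg-implies-rule on 2]
5. not (p and not q), u   [neg-implies-rule on 2]
6. s, u   [or-rule on 3 (branches; this branch)]
7. q, u   [neg-and-rule on 5 (branches; this branch)]
8. Box (p and not q), v   [Dia-rule on 4: fresh world v, uRv]
9. p and not q, v   [Box-rule on 8 via vRv]
10. p, v   [and-rule on 9]
11. not q, v   [and-rule on 9]
Accessibility: uRu, uRv, vRv
Complete open branch: satisfiable in S4, hence also in K, T (this S4-model is also a K-model and a T-model).
S5-tableau for the formula:
1. not (Dia Box (p and not q) implies (p and not q)) and (p or s), u
2. not (Dia Box (p and not q) implies (p and not q)), u   [and-rule on 1]
3. p or s, u   [and-rule on 1]
4. Dia Box (p and not q), u   [neg-implies-rule on 2]
5. not (p and not q), u   [neg-implies-rule on 2]
6. s, u   [or-rule on 3 (branches; this branch)]
7. q, u   [neg-and-rule on 5 (branches; this branch)]
8. Box (p and not q), v   [Dia-rule on 4: fresh world v, uRv]
9. p and not q, u   [Box-rule on 8 via vRu]
10. p, u   [and-rule on 9]
11. not q, u   [and-rule on 9]
Accessibility: uRu, uRv, vRu, vRv
Branch closes: q and not q both at u.
Every branch closes (one shown): unsatisfiable in S5.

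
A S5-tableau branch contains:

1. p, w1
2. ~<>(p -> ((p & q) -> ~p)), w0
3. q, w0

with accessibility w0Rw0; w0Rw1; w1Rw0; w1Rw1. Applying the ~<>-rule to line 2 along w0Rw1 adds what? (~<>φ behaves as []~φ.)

~(p -> ((p & q) -> ~p)), w1

~<>φ behaves as []~φ: propagate the negated body to each accessible world.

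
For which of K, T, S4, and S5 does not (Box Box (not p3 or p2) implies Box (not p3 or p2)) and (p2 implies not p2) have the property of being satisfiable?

K

K-tableau for the formula:
1. not (Box Box (not p3 or p2) implies Box (not p3 or p2)) and (p2 implies not p2), 0
2. not (Box Box (not p3 or p2) implies Box (not p3 or p2)), 0
3. p2 implies not p2, 0
4. Box Box (not p3 or p2), 0
5. not Box (not p3 or p2), 0
6. not p2, 0
7. not (not p3 or p2), 1
8. p3, 1
9. not p2, 1
10. Box (not p3 or p2), 1
Accessibility: 0R1
Complete open branch: satisfiable in K.
T-tableau for the formula:
1. not (Box Box (not p3 or p2) implies Box (not p3 or p2)) and (p2 implies not p2), 0
2. not (Box Box (not p3 or p2) implies Box (not p3 or p2)), 0
3. p2 implies not p2, 0
4. Box Box (not p3 or p2), 0
5. not Box (not p3 or p2), 0
6. Box (not p3 or p2), 0
7. not p3 or p2, 0
8. not p2, 0
9. not p3, 0
10. not (not p3 or p2), 1
11. p3, 1
12. not p2, 1
13. Box (not p3 or p2), 1
14. not p3 or p2, 1
15. p2, 1
Accessibility: 0R0, 0R1, 1R1
Branch closes: p2 and not p2 both at 1.
Every branch closes (one shown): unsatisfiable in T, hence also in S4, S5 (every S4/S5-frame is a T-frame).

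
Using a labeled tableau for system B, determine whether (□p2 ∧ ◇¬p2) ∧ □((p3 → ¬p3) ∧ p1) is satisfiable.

Unsatisfiable (every branch closes)

1. (□p2 ∧ ◇¬p2) ∧ □((p3 → ¬p3) ∧ p1), w0
2. □p2 ∧ ◇¬p2, w0
3. □((p3 → ¬p3) ∧ p1), w0
4. □p2, w0
5. ◇¬p2, w0
6. (p3 → ¬p3) ∧ p1, w0
7. p3 → ¬p3, w0
8. p1, w0
9. p2, w0
10. ¬p3, w0
11. ¬p2, w1
12. (p3 → ¬p3) ∧ p1, w1
13. p3 → ¬p3, w1
14. p1, w1
15. p2, w1
Accessibility: w0Rw0, w0Rw1, w1Rw0, w1Rw1
Branch closes: p2 and ¬p2 both at w1.
All branches of the tableau close; one closing branch shown above.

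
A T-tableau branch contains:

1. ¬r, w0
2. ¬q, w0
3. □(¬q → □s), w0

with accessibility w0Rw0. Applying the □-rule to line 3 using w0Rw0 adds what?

¬q → □s, w0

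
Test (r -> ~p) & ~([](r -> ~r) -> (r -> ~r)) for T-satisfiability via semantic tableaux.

1. (r -> ~p) & ~([](r -> ~r) -> (r -> ~r)), 0
2. r -> ~p, 0
3. ~([](r -> ~r) -> (r -> ~r)), 0
4. [](r -> ~r), 0
5. ~(r -> ~r), 0
6. r, 0
7. r -> ~r, 0
8. ~p, 0
9. ~r, 0
Accessibility: 0R0
Branch closes: r and ~r both at 0.
All branches of the tableau close; one closing branch shown above.

Unsatisfiable (every branch closes)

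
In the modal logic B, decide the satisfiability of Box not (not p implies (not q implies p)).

Satisfiable (open branch found)

1. Box not (not p implies (not q implies p)), 0
2. not (not p implies (not q implies p)), 0   [Box-rule on 1 via 0R0]
3. not p, 0   [neg-implies-rule on 2]
4. not (not q implies p), 0   [neg-implies-rule on 2]
5. not q, 0   [neg-implies-rule on 4]
Accessibility: 0R0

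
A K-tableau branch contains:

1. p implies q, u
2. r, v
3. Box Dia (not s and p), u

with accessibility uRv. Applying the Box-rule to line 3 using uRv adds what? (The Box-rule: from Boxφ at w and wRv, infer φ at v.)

Dia (not s and p), v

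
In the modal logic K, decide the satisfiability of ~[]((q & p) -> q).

1. ~[]((q & p) -> q), w0
2. ~((q & p) -> q), w1
3. q & p, w1
4. ~q, w1
5. q, w1
6. p, w1
Accessibility: w0Rw1
Branch closes: q and ~q both at w1.
All branches of the tableau close; one closing branch shown above.

No, unsatisfiable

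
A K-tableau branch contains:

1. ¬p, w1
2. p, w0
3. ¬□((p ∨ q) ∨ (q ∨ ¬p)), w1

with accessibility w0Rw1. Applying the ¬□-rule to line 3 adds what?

a fresh world w2 with w1Rw2, and ¬((p ∨ q) ∨ (q ∨ ¬p)) at w2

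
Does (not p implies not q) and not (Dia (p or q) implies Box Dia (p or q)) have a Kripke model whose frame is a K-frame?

Yes, satisfiable

1. (not p implies not q) and not (Dia (p or q) implies Box Dia (p or q)), w0
2. not p implies not q, w0
3. not (Dia (p or q) implies Box Dia (p or q)), w0
4. Dia (p or q), w0
5. not Box Dia (p or q), w0
6. not q, w0
7. p or q, w1
8. q, w1
9. not Dia (p or q), w2
Accessibility: w0Rw1, w0Rw2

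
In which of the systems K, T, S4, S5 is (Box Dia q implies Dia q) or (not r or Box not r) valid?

T, S4, S5

T-tableau for the negation not ((Box Dia q implies Dia q) or (not r or Box not r)):
1. not ((Box Dia q implies Dia q) or (not r or Box not r)), u
2. not (Box Dia q implies Dia q), u
3. not (not r or Box not r), u
4. Box Dia q, u
5. not Dia q, u
6. r, u
7. not Box not r, u
8. Dia q, u
9. not q, u
10. r, v
11. Dia q, v
12. not q, v
13. q, w
14. Dia q, w
15. not q, w
Accessibility: uRu, uRv, uRw, vRv, wRw
Branch closes: q and not q both at w.
Every branch closes (one shown): valid in T, hence also in S4, S5 (every theorem of T is a theorem of S4 and S5).
K-tableau for the negation not ((Box Dia q implies Dia q) or (not r or Box not r)):
1. not ((Box Dia q implies Dia q) or (not r or Box not r)), u
2. not (Box Dia q implies Dia q), u
3. not (not r or Box not r), u
4. Box Dia q, u
5. not Dia q, u
6. r, u
7. not Box not r, u
8. r, v
9. Dia q, v
10. not q, v
11. q, w
Accessibility: uRv, vRw
Complete open branch: countermodel on a K-frame, so not valid in K.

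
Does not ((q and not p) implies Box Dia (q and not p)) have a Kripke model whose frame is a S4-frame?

Satisfiable

1. not ((q and not p) implies Box Dia (q and not p)), 0
2. q and not p, 0   [neg-implies-rule on 1]
3. not Box Dia (q and not p), 0   [neg-implies-rule on 1]
4. q, 0   [and-rule on 2]
5. not p, 0   [and-rule on 2]
6. not Dia (q and not p), 1   [neg-Box-rule on 3: fresh world 1, 0R1]
7. not (q and not p), 1   [neg-Dia-rule on 6 via 1R1]
8. p, 1   [neg-and-rule on 7 (branches; this branch)]
Accessibility: 0R0, 0R1, 1R1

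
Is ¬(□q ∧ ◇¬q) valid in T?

Valid in T

Tableau for the negation □q ∧ ◇¬q:
1. □q ∧ ◇¬q, w0
2. □q, w0
3. ◇¬q, w0
4. q, w0
5. ¬q, w1
6. q, w1
Accessibility: w0Rw0, w0Rw1, w1Rw1
Branch closes: q and ¬q both at w1.
Every branch of the negation's tableau closes; the branch above is one of them.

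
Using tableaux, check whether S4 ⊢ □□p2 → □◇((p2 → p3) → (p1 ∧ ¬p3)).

Tableau for the negation ¬(□□p2 → □◇((p2 → p3) → (p1 ∧ ¬p3))):
1. ¬(□□p2 → □◇((p2 → p3) → (p1 ∧ ¬p3))), u
2. □□p2, u
3. ¬□◇((p2 → p3) → (p1 ∧ ¬p3)), u
4. □p2, u
5. p2, u
6. ¬◇((p2 → p3) → (p1 ∧ ¬p3)), v
7. □p2, v
8. p2, v
9. ¬((p2 → p3) → (p1 ∧ ¬p3)), v
10. p2 → p3, v
11. ¬(p1 ∧ ¬p3), v
12. p3, v
Accessibility: uRu, uRv, vRv
The negation has an open branch (countermodel exists).

Not valid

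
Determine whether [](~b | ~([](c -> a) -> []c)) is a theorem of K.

Tableau for the negation ~[](~b | ~([](c -> a) -> []c)):
1. ~[](~b | ~([](c -> a) -> []c)), 0
2. ~(~b | ~([](c -> a) -> []c)), 1
3. b, 1
4. [](c -> a) -> []c, 1
5. []c, 1
Accessibility: 0R1
The negation has an open branch (countermodel exists).

No, not valid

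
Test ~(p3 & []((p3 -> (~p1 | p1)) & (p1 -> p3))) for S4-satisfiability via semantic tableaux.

1. ~(p3 & []((p3 -> (~p1 | p1)) & (p1 -> p3))), u
2. ~[]((p3 -> (~p1 | p1)) & (p1 -> p3)), u   [~&-rule on 1 (branches; this branch)]
3. ~((p3 -> (~p1 | p1)) & (p1 -> p3)), v   [~[]-rule on 2: fresh world v, uRv]
4. ~(p1 -> p3), v   [~&-rule on 3 (branches; this branch)]
5. p1, v   [~->-rule on 4]
6. ~p3, v   [~->-rule on 4]
Accessibility: uRu, uRv, vRv

Satisfiable (open branch found)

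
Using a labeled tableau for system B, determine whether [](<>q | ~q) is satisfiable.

Satisfiable

1. [](<>q | ~q), u
2. <>q | ~q, u
3. ~q, u
Accessibility: uRu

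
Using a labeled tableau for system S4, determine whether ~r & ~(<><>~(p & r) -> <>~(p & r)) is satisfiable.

Unsatisfiable

1. ~r & ~(<><>~(p & r) -> <>~(p & r)), 0
2. ~r, 0   [&-rule on 1]
3. ~(<><>~(p & r) -> <>~(p & r)), 0   [&-rule on 1]
4. <><>~(p & r), 0   [~->-rule on 3]
5. ~<>~(p & r), 0   [~->-rule on 3]
6. p & r, 0   [~<>-rule on 5 via 0R0]
7. p, 0   [&-rule on 6]
8. r, 0   [&-rule on 6]
Accessibility: 0R0
Branch closes: r and ~r both at 0.
(One branch shown.) All branches close.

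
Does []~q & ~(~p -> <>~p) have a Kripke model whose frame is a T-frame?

Unsatisfiable

1. []~q & ~(~p -> <>~p), u
2. []~q, u   [&-rule on 1]
3. ~(~p -> <>~p), u   [&-rule on 1]
4. ~p, u   [~->-rule on 3]
5. ~<>~p, u   [~->-rule on 3]
6. ~q, u   [[]-rule on 2 via uRu]
7. p, u   [~<>-rule on 5 via uRu]
Accessibility: uRu
Branch closes: p and ~p both at u.
(One branch shown.) All branches close.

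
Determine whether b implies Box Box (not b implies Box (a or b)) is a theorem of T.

Tableau for the negation not (b implies Box Box (not b implies Box (a or b))):
1. not (b implies Box Box (not b implies Box (a or b))), w0
2. b, w0
3. not Box Box (not b implies Box (a or b)), w0
4. not Box (not b implies Box (a or b)), w1
5. not (not b implies Box (a or b)), w2
6. not b, w2
7. not Box (a or b), w2
8. not (a or b), w3
9. not a, w3
10. not b, w3
Accessibility: w0Rw0, w0Rw1, w1Rw1, w1Rw2, w2Rw2, w2Rw3, w3Rw3
The negation has an open branch (countermodel exists).

No, not valid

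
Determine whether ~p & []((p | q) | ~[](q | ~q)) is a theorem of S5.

Tableau for the negation ~(~p & []((p | q) | ~[](q | ~q))):
1. ~(~p & []((p | q) | ~[](q | ~q))), w0
2. ~[]((p | q) | ~[](q | ~q)), w0   [~&-rule on 1 (branches; this branch)]
3. ~((p | q) | ~[](q | ~q)), w1   [~[]-rule on 2: fresh world w1, w0Rw1]
4. ~(p | q), w1   [~|-rule on 3]
5. [](q | ~q), w1   [~|-rule on 3]
6. ~p, w1   [~|-rule on 4]
7. ~q, w1   [~|-rule on 4]
8. q | ~q, w0   [[]-rule on 5 via w1Rw0]
9. q | ~q, w1   [[]-rule on 5 via w1Rw1]
10. ~q, w0   [|-rule on 8 (branches; this branch)]
Accessibility: w0Rw0, w0Rw1, w1Rw0, w1Rw1
The negation has an open branch (countermodel exists).

No, not valid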